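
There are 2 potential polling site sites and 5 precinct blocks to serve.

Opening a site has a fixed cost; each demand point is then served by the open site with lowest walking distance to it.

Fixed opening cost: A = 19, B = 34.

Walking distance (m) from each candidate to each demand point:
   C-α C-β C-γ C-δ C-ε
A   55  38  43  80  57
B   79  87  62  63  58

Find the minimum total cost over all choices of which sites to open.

292

Open {A}: assign each demand point to its cheapest open site.
  C-α→A 55, C-β→A 38, C-γ→A 43, C-δ→A 80, C-ε→A 57
  walking distance 273, fixed 19 → total 292.
Compare {A, B}: walking distance 256 + fixed 53 = 309.
Compare {B}: walking distance 349 + fixed 34 = 383.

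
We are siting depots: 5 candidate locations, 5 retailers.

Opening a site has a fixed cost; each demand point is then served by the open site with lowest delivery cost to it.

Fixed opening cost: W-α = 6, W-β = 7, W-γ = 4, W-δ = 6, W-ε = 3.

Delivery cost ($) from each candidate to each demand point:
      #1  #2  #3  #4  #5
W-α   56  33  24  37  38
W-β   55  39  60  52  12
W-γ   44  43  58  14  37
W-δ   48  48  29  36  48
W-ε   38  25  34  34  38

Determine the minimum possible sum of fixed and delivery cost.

Open {W-α, W-β, W-γ, W-ε}: assign each demand point to its cheapest open site.
  #1→W-ε 38, #2→W-ε 25, #3→W-α 24, #4→W-γ 14, #5→W-β 12
  delivery cost 113, fixed 20 → total 133.
Compare {W-β, W-γ, W-ε}: delivery cost 123 + fixed 14 = 137.
Compare {W-β, W-γ, W-δ, W-ε}: delivery cost 118 + fixed 20 = 138.
Compare {W-α, W-β, W-γ, W-δ, W-ε}: delivery cost 113 + fixed 26 = 139.
All other subsets cost ≥ 137. Minimum total cost: 133.

133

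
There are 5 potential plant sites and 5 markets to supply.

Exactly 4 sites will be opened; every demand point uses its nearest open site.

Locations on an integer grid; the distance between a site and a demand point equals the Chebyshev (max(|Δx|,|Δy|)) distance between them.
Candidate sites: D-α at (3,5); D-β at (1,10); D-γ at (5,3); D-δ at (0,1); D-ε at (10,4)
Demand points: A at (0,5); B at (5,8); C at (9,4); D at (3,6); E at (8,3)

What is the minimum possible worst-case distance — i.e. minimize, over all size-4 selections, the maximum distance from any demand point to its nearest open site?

3

Open {D-α, D-β, D-γ, D-ε}.
  Farthest demand point is A at distance 3 (to D-α); all others are ≤ 3.
With {D-α, D-β, D-δ, D-ε} the worst case is 3.
With {D-α, D-γ, D-δ, D-ε} the worst case is 3.
No size-4 selection achieves below 3.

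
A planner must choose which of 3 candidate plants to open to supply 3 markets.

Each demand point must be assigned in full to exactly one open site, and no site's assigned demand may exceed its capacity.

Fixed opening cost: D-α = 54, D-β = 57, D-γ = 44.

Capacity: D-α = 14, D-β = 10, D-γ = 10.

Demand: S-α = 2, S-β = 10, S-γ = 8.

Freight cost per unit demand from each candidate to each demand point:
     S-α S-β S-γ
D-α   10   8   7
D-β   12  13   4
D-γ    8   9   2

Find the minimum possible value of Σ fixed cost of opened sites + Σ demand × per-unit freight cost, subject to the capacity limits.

Open {D-α, D-γ}; cheapest assignment that respects the capacities:
  D-α (cap 14, load 10): S-β — cost 10×8 = 80
  D-γ (cap 10, load 10): S-α, S-γ — cost 2×8 + 8×2 = 32
  Shipping 112, fixed 98 → total 210.
  Any other capacity-feasible assignment to {D-α, D-γ} ships for at least 112.
Compare {D-α, D-β}: its best feasible assignment gives total 243.
Compare {D-β, D-γ}: its best feasible assignment gives total 247.
Every other set of open sites that can feasibly serve all demand totals ≥ 243 even under its best assignment. Minimum: 210.

210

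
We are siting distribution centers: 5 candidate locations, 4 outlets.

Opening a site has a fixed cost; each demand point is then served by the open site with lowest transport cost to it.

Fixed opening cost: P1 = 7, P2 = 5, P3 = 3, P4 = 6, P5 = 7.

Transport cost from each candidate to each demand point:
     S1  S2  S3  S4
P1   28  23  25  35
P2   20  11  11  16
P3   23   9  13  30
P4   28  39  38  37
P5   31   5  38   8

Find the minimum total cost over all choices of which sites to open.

56

Open {P2, P5}: assign each demand point to its cheapest open site.
  S1→P2 20, S2→P5 5, S3→P2 11, S4→P5 8
  transport cost 44, fixed 12 → total 56.
Compare {P3, P5}: transport cost 49 + fixed 10 = 59.
Compare {P2, P3, P5}: transport cost 44 + fixed 15 = 59.
Compare {P2, P4, P5}: transport cost 44 + fixed 18 = 62.
All other subsets cost ≥ 59. Minimum total cost: 56.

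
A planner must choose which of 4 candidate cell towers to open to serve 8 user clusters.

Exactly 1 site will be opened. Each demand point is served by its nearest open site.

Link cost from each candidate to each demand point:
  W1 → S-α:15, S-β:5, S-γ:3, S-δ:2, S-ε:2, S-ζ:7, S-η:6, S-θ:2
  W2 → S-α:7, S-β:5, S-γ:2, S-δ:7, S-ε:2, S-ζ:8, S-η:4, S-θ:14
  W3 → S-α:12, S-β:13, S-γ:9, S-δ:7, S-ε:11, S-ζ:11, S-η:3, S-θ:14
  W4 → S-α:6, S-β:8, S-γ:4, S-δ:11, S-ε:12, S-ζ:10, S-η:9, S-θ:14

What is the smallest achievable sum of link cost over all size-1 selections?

Open {W1}.
  S-α→W1 15, S-β→W1 5, S-γ→W1 3, S-δ→W1 2, S-ε→W1 2, S-ζ→W1 7, S-η→W1 6, S-θ→W1 2  ⇒ total 42.
Compare {W2}: total 49.
Compare {W4}: total 74.
No size-1 selection does better; minimum is 42.

42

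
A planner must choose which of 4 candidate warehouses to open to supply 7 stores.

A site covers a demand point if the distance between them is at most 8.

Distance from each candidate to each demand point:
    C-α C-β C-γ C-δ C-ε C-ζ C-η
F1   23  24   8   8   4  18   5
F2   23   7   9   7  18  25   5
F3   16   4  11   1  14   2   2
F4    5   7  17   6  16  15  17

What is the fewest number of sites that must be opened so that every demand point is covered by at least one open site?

3

Coverage sets (demand points within 8 of each site):
  F1: {C-γ, C-δ, C-ε, C-η}
  F2: {C-β, C-δ, C-η}
  F3: {C-β, C-δ, C-ζ, C-η}
  F4: {C-α, C-β, C-δ}
No 2 sites suffice: every size-2 union leaves at least one demand point uncovered.
But {F1, F3, F4} covers everything, so the minimum is 3.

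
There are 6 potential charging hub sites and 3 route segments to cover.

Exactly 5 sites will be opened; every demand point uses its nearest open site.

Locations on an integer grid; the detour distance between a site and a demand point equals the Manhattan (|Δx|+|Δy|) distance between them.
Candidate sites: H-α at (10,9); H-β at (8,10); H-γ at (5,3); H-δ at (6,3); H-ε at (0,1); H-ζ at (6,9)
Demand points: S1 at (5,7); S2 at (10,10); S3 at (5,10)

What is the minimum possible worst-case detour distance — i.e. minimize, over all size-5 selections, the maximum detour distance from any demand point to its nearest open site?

3

Open {H-α, H-β, H-γ, H-δ, H-ζ}.
  Farthest demand point is S1 at detour distance 3 (to H-ζ); all others are ≤ 3.
With {H-α, H-β, H-γ, H-ε, H-ζ} the worst case is 3.
With {H-α, H-β, H-δ, H-ε, H-ζ} the worst case is 3.
No size-5 selection achieves below 3.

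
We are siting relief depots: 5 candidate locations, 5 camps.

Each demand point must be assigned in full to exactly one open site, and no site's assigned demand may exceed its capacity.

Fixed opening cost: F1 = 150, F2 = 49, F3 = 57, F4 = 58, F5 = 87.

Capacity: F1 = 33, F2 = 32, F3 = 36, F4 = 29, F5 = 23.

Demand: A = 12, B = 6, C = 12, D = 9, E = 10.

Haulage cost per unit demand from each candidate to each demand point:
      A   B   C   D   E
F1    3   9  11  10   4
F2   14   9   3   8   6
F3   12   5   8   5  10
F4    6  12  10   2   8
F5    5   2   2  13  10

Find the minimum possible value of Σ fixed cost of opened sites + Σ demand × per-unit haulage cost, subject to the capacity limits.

347

Open {F2, F4}; cheapest assignment that respects the capacities:
  F2 (cap 32, load 28): B, C, E — cost 6×9 + 12×3 + 10×6 = 150
  F4 (cap 29, load 21): A, D — cost 12×6 + 9×2 = 90
  Shipping 240, fixed 107 → total 347.
  Any other capacity-feasible assignment to {F2, F4} ships for at least 240.
Compare {F2, F5}: its best feasible assignment gives total 376.
Compare {F2, F3, F4}: its best feasible assignment gives total 380.
Every other set of open sites that can feasibly serve all demand totals ≥ 376 even under its best assignment. Minimum: 347.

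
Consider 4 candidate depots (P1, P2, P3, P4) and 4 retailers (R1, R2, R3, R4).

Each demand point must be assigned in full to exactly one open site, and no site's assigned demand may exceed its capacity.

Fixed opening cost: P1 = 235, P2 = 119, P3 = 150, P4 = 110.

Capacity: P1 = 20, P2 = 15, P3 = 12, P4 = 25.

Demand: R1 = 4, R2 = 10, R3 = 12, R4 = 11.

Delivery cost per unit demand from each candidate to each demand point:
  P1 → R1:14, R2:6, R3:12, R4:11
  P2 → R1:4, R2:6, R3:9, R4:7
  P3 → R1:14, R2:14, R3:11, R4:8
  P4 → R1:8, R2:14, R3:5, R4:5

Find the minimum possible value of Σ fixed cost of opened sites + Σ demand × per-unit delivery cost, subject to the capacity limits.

Open {P2, P4}; cheapest assignment that respects the capacities:
  P2 (cap 15, load 14): R1, R2 — cost 4×4 + 10×6 = 76
  P4 (cap 25, load 23): R3, R4 — cost 12×5 + 11×5 = 115
  Shipping 191, fixed 229 → total 420.
  Any other capacity-feasible assignment to {P2, P4} ships for at least 191.
Compare {P2, P3, P4}: its best feasible assignment gives total 570.
Compare {P1, P4}: its best feasible assignment gives total 576.
Every other set of open sites that can feasibly serve all demand totals ≥ 570 even under its best assignment. Minimum: 420.

420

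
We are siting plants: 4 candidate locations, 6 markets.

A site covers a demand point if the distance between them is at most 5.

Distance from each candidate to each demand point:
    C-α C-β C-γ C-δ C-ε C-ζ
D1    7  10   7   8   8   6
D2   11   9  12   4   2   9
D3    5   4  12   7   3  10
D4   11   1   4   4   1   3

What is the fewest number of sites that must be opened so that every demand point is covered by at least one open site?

Coverage sets (demand points within 5 of each site):
  D1: {}
  D2: {C-δ, C-ε}
  D3: {C-α, C-β, C-ε}
  D4: {C-β, C-γ, C-δ, C-ε, C-ζ}
No single site covers all 6 demand points.
But {D3, D4} covers everything, so the minimum is 2.

2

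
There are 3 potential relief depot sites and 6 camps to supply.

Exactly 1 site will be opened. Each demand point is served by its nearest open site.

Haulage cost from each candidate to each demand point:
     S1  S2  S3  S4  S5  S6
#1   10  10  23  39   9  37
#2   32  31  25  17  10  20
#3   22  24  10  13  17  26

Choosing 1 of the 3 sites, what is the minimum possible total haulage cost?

112

Open {#3}.
  S1→#3 22, S2→#3 24, S3→#3 10, S4→#3 13, S5→#3 17, S6→#3 26  ⇒ total 112.
Compare {#1}: total 128.
Compare {#2}: total 135.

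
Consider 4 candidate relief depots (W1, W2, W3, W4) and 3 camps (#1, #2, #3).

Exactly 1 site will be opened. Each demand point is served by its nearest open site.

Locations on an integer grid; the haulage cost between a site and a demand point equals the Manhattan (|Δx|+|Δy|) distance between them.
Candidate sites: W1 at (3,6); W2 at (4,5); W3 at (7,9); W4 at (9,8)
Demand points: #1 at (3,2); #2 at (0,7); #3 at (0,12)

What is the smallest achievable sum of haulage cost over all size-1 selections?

17

Open {W1}.
  #1→W1 4, #2→W1 4, #3→W1 9  ⇒ total 17.
Compare {W2}: total 21.
Compare {W3}: total 30.
No size-1 selection does better; minimum is 17.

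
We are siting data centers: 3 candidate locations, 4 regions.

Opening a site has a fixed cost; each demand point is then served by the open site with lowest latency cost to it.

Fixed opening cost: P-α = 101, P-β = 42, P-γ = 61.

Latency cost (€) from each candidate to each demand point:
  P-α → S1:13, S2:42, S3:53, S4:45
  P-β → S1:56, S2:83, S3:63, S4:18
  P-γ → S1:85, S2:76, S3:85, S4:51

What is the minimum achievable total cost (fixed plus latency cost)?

254

Open {P-α}: assign each demand point to its cheapest open site.
  S1→P-α 13, S2→P-α 42, S3→P-α 53, S4→P-α 45
  latency cost 153, fixed 101 → total 254.
Compare {P-β}: latency cost 220 + fixed 42 = 262.
Compare {P-α, P-β}: latency cost 126 + fixed 143 = 269.
Compare {P-α, P-γ}: latency cost 153 + fixed 162 = 315.
All other subsets cost ≥ 262. Minimum total cost: 254.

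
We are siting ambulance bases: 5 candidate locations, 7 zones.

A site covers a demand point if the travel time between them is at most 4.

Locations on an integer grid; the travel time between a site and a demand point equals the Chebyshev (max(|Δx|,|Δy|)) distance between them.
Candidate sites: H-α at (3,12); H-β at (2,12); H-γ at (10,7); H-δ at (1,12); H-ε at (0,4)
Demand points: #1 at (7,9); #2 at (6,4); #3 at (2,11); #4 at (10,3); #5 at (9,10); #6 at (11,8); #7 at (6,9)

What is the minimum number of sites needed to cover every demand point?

Coverage sets (demand points within 4 of each site):
  H-α: {#1, #3, #7}
  H-β: {#3, #7}
  H-γ: {#1, #2, #4, #5, #6, #7}
  H-δ: {#3}
  H-ε: {}
No single site covers all 7 demand points.
But {H-α, H-γ} covers everything, so the minimum is 2.

2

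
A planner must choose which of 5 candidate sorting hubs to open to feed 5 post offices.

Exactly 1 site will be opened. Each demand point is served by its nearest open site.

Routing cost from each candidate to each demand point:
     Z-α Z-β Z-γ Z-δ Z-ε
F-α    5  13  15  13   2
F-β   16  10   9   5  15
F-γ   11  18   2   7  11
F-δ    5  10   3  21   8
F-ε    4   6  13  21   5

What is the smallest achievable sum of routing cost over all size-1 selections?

47

Open {F-δ}.
  Z-α→F-δ 5, Z-β→F-δ 10, Z-γ→F-δ 3, Z-δ→F-δ 21, Z-ε→F-δ 8  ⇒ total 47.
Compare {F-α}: total 48.
Compare {F-γ}: total 49.
No size-1 selection does better; minimum is 47.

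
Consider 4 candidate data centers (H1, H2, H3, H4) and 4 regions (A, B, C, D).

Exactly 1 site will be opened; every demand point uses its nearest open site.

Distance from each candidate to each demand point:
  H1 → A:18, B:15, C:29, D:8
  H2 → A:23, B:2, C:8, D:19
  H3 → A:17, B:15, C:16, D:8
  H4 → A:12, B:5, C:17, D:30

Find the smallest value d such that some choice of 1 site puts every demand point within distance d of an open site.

Open {H3}.
  Farthest demand point is A at distance 17 (to H3); all others are ≤ 17.
With {H2} the worst case is 23.
With {H1} the worst case is 29.
No size-1 selection achieves below 17.

17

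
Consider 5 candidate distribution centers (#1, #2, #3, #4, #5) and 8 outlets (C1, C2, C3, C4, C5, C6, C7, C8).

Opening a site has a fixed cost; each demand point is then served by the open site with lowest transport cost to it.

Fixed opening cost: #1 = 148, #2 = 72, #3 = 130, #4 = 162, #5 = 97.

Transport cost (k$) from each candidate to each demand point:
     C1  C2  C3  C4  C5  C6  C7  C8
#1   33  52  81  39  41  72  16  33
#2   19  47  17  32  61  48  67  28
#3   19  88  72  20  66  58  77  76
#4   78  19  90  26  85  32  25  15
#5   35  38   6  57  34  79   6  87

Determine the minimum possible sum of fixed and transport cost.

Open {#2, #5}: assign each demand point to its cheapest open site.
  C1→#2 19, C2→#5 38, C3→#5 6, C4→#2 32, C5→#5 34, C6→#2 48, C7→#5 6, C8→#2 28
  transport cost 211, fixed 169 → total 380.
Compare {#2}: transport cost 319 + fixed 72 = 391.
Compare {#4, #5}: transport cost 173 + fixed 259 = 432.
Compare {#5}: transport cost 342 + fixed 97 = 439.
All other subsets cost ≥ 391. Minimum total cost: 380.

380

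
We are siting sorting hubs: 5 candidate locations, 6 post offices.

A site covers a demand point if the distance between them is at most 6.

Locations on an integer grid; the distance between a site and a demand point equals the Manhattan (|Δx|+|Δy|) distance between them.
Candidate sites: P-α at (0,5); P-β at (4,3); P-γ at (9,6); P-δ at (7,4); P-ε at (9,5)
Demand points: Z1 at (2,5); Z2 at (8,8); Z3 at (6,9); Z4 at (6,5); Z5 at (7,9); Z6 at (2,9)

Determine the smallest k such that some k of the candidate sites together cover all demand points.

2

Coverage sets (demand points within 6 of each site):
  P-α: {Z1, Z4, Z6}
  P-β: {Z1, Z4}
  P-γ: {Z2, Z3, Z4, Z5}
  P-δ: {Z1, Z2, Z3, Z4, Z5}
  P-ε: {Z2, Z4, Z5}
No single site covers all 6 demand points.
But {P-α, P-γ} covers everything, so the minimum is 2.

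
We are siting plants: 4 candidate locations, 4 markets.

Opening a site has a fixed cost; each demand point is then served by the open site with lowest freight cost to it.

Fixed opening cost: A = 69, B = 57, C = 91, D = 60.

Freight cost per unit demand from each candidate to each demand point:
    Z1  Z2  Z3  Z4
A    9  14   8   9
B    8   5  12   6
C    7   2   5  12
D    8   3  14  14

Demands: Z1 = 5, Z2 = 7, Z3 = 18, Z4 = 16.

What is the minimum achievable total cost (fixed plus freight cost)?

383

Open {B, C}: assign each demand point to its cheapest open site.
  Z1→C 5×7=35, Z2→C 7×2=14, Z3→C 18×5=90, Z4→B 16×6=96
  freight cost 235, fixed 148 → total 383.
Compare {C}: freight cost 331 + fixed 91 = 422.
Compare {A, B}: freight cost 315 + fixed 126 = 441.
Compare {A, C}: freight cost 283 + fixed 160 = 443.
All other subsets cost ≥ 422. Minimum total cost: 383.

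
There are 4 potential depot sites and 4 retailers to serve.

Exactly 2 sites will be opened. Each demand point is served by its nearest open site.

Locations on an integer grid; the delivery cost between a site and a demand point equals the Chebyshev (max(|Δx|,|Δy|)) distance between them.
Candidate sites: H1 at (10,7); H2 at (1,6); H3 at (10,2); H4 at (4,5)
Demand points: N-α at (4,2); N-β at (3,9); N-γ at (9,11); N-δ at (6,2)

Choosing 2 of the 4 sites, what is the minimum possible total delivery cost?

14

Open {H1, H4}.
  N-α→H4 3, N-β→H4 4, N-γ→H1 4, N-δ→H4 3  ⇒ total 14.
Compare {H2, H4}: total 15.
Compare {H1, H2}: total 16.
No size-2 selection does better; minimum is 14.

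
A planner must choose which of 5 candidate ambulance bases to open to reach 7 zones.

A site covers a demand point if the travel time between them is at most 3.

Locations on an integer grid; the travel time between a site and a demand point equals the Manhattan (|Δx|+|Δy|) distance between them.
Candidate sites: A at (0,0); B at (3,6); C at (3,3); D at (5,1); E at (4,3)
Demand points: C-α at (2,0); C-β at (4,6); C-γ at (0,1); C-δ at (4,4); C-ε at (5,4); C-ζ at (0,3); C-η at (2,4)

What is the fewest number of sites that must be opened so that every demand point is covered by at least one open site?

Coverage sets (demand points within 3 of each site):
  A: {C-α, C-γ, C-ζ}
  B: {C-β, C-δ, C-η}
  C: {C-δ, C-ε, C-ζ, C-η}
  D: {C-ε}
  E: {C-β, C-δ, C-ε, C-η}
No single site covers all 7 demand points.
But {A, E} covers everything, so the minimum is 2.

2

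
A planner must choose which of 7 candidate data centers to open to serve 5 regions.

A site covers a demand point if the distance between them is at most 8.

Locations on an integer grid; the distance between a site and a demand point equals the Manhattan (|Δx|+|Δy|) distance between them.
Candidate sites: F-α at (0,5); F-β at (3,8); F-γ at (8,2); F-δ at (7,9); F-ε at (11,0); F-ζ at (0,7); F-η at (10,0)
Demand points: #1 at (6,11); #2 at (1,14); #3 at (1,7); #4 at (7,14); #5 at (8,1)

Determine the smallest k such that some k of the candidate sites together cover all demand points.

Coverage sets (demand points within 8 of each site):
  F-α: {#3}
  F-β: {#1, #2, #3}
  F-γ: {#5}
  F-δ: {#1, #3, #4}
  F-ε: {#5}
  F-ζ: {#2, #3}
  F-η: {#5}
No 2 sites suffice: every size-2 union leaves at least one demand point uncovered.
But {F-β, F-γ, F-δ} covers everything, so the minimum is 3.

3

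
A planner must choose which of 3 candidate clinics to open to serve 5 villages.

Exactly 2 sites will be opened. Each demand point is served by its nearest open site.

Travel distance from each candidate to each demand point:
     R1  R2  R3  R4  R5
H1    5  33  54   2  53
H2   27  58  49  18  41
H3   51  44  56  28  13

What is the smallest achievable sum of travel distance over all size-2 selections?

Open {H1, H3}.
  R1→H1 5, R2→H1 33, R3→H1 54, R4→H1 2, R5→H3 13  ⇒ total 107.
Compare {H1, H2}: total 130.
Compare {H2, H3}: total 151.

107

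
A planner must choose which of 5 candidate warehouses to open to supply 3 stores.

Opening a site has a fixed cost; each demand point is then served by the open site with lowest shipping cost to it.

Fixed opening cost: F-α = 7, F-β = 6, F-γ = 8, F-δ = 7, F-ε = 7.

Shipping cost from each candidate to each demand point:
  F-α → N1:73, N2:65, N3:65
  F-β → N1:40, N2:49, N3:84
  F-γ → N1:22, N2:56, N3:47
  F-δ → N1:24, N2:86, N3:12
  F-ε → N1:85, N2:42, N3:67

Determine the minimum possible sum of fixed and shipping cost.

92

Open {F-δ, F-ε}: assign each demand point to its cheapest open site.
  N1→F-δ 24, N2→F-ε 42, N3→F-δ 12
  shipping cost 78, fixed 14 → total 92.
Compare {F-β, F-δ}: shipping cost 85 + fixed 13 = 98.
Compare {F-β, F-δ, F-ε}: shipping cost 78 + fixed 20 = 98.
Compare {F-γ, F-δ, F-ε}: shipping cost 76 + fixed 22 = 98.
All other subsets cost ≥ 98. Minimum total cost: 92.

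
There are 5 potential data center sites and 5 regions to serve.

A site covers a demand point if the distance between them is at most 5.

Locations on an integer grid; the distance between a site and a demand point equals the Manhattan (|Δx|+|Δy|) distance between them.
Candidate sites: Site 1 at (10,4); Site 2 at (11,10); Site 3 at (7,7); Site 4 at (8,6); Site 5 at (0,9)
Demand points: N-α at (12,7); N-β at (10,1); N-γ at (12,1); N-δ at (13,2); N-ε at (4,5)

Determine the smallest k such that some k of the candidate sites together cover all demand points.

2

Coverage sets (demand points within 5 of each site):
  Site 1: {N-α, N-β, N-γ, N-δ}
  Site 2: {N-α}
  Site 3: {N-α, N-ε}
  Site 4: {N-α, N-ε}
  Site 5: {}
No single site covers all 5 demand points.
But {Site 1, Site 3} covers everything, so the minimum is 2.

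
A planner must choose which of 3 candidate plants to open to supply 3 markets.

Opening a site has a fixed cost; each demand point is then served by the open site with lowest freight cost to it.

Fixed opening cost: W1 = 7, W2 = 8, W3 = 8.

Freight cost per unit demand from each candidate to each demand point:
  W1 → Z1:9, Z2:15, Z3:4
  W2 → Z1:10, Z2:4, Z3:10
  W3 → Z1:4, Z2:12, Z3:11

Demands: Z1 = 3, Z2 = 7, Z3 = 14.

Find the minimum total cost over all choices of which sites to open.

119

Open {W1, W2, W3}: assign each demand point to its cheapest open site.
  Z1→W3 3×4=12, Z2→W2 7×4=28, Z3→W1 14×4=56
  freight cost 96, fixed 23 → total 119.
Compare {W1, W2}: freight cost 111 + fixed 15 = 126.
Compare {W1, W3}: freight cost 152 + fixed 15 = 167.
Compare {W1}: freight cost 188 + fixed 7 = 195.
All other subsets cost ≥ 126. Minimum total cost: 119.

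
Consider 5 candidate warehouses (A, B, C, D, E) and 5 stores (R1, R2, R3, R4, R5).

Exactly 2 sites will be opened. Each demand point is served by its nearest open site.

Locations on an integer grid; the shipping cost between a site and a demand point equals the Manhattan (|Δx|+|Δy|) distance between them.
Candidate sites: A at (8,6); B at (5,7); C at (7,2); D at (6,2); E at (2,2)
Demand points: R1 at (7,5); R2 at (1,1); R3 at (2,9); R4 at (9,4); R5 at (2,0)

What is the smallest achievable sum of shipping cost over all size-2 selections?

Open {A, E}.
  R1→A 2, R2→E 2, R3→E 7, R4→A 3, R5→E 2  ⇒ total 16.
Compare {C, E}: total 18.
Compare {B, E}: total 20.
No size-2 selection does better; minimum is 16.

16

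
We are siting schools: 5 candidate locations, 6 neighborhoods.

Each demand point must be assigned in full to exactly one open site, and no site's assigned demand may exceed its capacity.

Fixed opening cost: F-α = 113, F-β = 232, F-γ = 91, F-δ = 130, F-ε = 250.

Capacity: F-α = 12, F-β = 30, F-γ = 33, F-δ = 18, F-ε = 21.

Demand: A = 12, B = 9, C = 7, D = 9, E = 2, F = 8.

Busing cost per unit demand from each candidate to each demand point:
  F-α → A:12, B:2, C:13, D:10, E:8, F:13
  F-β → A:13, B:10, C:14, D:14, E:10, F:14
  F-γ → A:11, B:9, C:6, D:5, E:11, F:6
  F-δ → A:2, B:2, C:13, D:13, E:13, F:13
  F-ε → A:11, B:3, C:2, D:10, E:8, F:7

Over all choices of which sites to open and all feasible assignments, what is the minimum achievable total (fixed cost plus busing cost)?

487

Open {F-γ, F-δ}; cheapest assignment that respects the capacities:
  F-γ (cap 33, load 33): B, C, D, F — cost 9×9 + 7×6 + 9×5 + 8×6 = 216
  F-δ (cap 18, load 14): A, E — cost 12×2 + 2×13 = 50
  Shipping 266, fixed 221 → total 487.
  Any other capacity-feasible assignment to {F-γ, F-δ} ships for at least 266.
Compare {F-α, F-γ, F-δ}: its best feasible assignment gives total 527.
Compare {F-γ, F-ε}: its best feasible assignment gives total 623.
Every other set of open sites that can feasibly serve all demand totals ≥ 527 even under its best assignment. Minimum: 487.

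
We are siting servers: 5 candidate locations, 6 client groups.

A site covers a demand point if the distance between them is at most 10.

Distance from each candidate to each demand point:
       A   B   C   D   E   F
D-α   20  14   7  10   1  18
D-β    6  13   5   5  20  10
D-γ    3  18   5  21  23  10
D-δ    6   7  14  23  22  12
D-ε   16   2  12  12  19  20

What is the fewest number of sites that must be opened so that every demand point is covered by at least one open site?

3

Coverage sets (demand points within 10 of each site):
  D-α: {C, D, E}
  D-β: {A, C, D, F}
  D-γ: {A, C, F}
  D-δ: {A, B}
  D-ε: {B}
No 2 sites suffice: every size-2 union leaves at least one demand point uncovered.
But {D-α, D-β, D-δ} covers everything, so the minimum is 3.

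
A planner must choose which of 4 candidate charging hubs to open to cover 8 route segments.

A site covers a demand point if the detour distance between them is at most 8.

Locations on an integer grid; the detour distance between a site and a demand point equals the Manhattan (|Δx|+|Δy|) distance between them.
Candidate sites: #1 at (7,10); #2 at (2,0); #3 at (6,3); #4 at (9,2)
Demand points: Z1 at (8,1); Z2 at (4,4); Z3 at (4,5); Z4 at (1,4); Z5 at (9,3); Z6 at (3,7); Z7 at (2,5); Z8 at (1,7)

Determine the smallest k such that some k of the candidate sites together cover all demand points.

2

Coverage sets (demand points within 8 of each site):
  #1: {Z3, Z6}
  #2: {Z1, Z2, Z3, Z4, Z6, Z7, Z8}
  #3: {Z1, Z2, Z3, Z4, Z5, Z6, Z7}
  #4: {Z1, Z2, Z3, Z5}
No single site covers all 8 demand points.
But {#2, #3} covers everything, so the minimum is 2.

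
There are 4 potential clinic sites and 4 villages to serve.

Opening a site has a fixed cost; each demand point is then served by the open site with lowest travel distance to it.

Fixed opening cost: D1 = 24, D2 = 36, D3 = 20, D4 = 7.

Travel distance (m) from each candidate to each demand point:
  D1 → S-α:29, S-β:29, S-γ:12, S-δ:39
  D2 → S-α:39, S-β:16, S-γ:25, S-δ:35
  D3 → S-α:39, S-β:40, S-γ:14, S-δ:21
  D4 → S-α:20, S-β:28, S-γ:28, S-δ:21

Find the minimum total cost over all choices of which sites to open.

Open {D4}: assign each demand point to its cheapest open site.
  S-α→D4 20, S-β→D4 28, S-γ→D4 28, S-δ→D4 21
  travel distance 97, fixed 7 → total 104.
Compare {D3, D4}: travel distance 83 + fixed 27 = 110.
Compare {D1, D4}: travel distance 81 + fixed 31 = 112.
Compare {D2, D4}: travel distance 82 + fixed 43 = 125.
All other subsets cost ≥ 110. Minimum total cost: 104.

104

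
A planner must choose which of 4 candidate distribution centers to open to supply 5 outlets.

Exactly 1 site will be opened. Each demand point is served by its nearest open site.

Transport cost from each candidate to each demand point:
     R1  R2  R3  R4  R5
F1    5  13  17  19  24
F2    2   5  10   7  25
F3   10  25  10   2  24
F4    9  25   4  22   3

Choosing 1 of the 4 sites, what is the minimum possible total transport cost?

49

Open {F2}.
  R1→F2 2, R2→F2 5, R3→F2 10, R4→F2 7, R5→F2 25  ⇒ total 49.
Compare {F4}: total 63.
Compare {F3}: total 71.
No size-1 selection does better; minimum is 49.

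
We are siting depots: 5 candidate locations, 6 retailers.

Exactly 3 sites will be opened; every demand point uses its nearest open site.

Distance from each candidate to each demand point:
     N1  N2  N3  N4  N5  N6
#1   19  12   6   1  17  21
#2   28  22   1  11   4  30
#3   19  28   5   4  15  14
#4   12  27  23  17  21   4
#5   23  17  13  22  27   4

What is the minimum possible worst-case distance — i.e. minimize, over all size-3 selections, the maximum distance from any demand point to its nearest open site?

Open {#1, #2, #4}.
  Farthest demand point is N1 at distance 12 (to #4); all others are ≤ 12.
With {#1, #3, #4} the worst case is 15.
With {#1, #4, #5} the worst case is 17.
No size-3 selection achieves below 12.

12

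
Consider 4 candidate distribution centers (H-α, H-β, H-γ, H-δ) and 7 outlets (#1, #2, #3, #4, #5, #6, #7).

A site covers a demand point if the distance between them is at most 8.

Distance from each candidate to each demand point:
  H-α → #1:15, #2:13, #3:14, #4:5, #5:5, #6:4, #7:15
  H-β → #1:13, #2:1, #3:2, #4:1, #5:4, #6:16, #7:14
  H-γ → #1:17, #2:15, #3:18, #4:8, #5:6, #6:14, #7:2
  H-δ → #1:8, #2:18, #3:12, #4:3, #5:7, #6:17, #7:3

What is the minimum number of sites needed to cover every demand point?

3

Coverage sets (demand points within 8 of each site):
  H-α: {#4, #5, #6}
  H-β: {#2, #3, #4, #5}
  H-γ: {#4, #5, #7}
  H-δ: {#1, #4, #5, #7}
No 2 sites suffice: every size-2 union leaves at least one demand point uncovered.
But {H-α, H-β, H-δ} covers everything, so the minimum is 3.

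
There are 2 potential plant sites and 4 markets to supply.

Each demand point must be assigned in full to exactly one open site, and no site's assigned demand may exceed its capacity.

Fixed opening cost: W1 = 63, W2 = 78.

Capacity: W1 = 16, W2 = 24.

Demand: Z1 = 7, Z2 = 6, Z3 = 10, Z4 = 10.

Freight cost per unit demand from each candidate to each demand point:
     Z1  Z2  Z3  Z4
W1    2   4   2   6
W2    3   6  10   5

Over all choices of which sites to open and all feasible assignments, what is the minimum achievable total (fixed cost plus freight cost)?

Open {W1, W2}; cheapest assignment that respects the capacities:
  W1 (cap 16, load 16): Z2, Z3 — cost 6×4 + 10×2 = 44
  W2 (cap 24, load 17): Z1, Z4 — cost 7×3 + 10×5 = 71
  Shipping 115, fixed 141 → total 256.
  Any other capacity-feasible assignment to {W1, W2} ships for at least 115.
Total demand is 33 and no other set of sites has combined capacity ≥ 33, so {W1, W2} is the only feasible choice of open sites. Minimum: 256.

256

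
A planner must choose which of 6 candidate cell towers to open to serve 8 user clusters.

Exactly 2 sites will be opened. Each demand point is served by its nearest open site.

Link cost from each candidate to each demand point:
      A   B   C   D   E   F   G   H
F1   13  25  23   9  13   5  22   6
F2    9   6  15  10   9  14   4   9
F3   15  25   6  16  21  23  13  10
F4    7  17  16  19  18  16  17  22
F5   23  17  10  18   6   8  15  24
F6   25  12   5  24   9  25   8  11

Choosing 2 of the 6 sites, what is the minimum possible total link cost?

Open {F2, F5}.
  A→F2 9, B→F2 6, C→F5 10, D→F2 10, E→F5 6, F→F5 8, G→F2 4, H→F2 9  ⇒ total 62.
Compare {F1, F2}: total 63.
Compare {F2, F6}: total 66.
No size-2 selection does better; minimum is 62.

62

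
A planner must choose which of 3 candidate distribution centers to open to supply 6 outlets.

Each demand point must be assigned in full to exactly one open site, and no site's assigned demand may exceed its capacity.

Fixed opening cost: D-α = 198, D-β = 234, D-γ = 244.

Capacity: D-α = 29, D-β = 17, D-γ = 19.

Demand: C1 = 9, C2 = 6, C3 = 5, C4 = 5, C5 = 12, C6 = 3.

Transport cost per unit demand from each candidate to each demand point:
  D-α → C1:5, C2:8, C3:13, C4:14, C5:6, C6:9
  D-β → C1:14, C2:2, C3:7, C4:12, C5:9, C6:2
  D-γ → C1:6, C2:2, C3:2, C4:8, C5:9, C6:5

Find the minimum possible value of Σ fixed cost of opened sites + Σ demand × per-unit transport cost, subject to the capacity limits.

Open {D-α, D-γ}; cheapest assignment that respects the capacities:
  D-α (cap 29, load 21): C1, C5 — cost 9×5 + 12×6 = 117
  D-γ (cap 19, load 19): C2, C3, C4, C6 — cost 6×2 + 5×2 + 5×8 + 3×5 = 77
  Shipping 194, fixed 442 → total 636.
  Any other capacity-feasible assignment to {D-α, D-γ} ships for at least 194.
Compare {D-α, D-β}: its best feasible assignment gives total 672.
Compare {D-α, D-β, D-γ}: its best feasible assignment gives total 861.
Every other set of open sites that can feasibly serve all demand totals ≥ 672 even under its best assignment. Minimum: 636.

636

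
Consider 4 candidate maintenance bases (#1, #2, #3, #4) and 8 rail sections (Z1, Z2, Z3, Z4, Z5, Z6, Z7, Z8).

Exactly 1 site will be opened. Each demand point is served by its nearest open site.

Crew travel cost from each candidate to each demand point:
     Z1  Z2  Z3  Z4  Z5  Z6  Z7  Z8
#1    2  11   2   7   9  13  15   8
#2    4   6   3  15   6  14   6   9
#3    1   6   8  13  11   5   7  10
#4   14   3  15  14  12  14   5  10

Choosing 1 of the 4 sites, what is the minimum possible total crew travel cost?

61

Open {#3}.
  Z1→#3 1, Z2→#3 6, Z3→#3 8, Z4→#3 13, Z5→#3 11, Z6→#3 5, Z7→#3 7, Z8→#3 10  ⇒ total 61.
Compare {#2}: total 63.
Compare {#1}: total 67.
No size-1 selection does better; minimum is 61.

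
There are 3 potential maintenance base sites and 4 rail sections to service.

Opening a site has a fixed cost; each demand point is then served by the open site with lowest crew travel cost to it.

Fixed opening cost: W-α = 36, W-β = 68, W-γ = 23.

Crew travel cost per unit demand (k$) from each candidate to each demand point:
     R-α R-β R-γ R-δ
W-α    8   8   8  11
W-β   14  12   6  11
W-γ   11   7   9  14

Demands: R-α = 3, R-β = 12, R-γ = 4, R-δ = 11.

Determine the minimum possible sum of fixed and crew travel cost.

Open {W-α}: assign each demand point to its cheapest open site.
  R-α→W-α 3×8=24, R-β→W-α 12×8=96, R-γ→W-α 4×8=32, R-δ→W-α 11×11=121
  crew travel cost 273, fixed 36 → total 309.
Compare {W-α, W-γ}: crew travel cost 261 + fixed 59 = 320.
Compare {W-γ}: crew travel cost 307 + fixed 23 = 330.
Compare {W-β, W-γ}: crew travel cost 262 + fixed 91 = 353.
All other subsets cost ≥ 320. Minimum total cost: 309.

309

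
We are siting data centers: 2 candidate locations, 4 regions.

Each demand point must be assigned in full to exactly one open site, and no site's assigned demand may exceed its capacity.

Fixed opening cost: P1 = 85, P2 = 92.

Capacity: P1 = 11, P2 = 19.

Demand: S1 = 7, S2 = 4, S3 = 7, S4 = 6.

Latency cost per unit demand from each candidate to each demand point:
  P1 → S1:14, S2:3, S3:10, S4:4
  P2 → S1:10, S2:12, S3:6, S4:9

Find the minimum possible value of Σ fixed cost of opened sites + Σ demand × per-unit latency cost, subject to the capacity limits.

Open {P1, P2}; cheapest assignment that respects the capacities:
  P1 (cap 11, load 10): S2, S4 — cost 4×3 + 6×4 = 36
  P2 (cap 19, load 14): S1, S3 — cost 7×10 + 7×6 = 112
  Shipping 148, fixed 177 → total 325.
  Any other capacity-feasible assignment to {P1, P2} ships for at least 148.
Total demand is 24 and no other set of sites has combined capacity ≥ 24, so {P1, P2} is the only feasible choice of open sites. Minimum: 325.

325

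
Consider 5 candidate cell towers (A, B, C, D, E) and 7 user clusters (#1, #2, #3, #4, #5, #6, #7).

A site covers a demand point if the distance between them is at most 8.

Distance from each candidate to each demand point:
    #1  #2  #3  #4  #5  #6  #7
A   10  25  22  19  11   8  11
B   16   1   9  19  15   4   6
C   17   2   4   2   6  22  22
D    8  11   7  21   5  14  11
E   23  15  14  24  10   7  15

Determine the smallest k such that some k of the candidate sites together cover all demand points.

Coverage sets (demand points within 8 of each site):
  A: {#6}
  B: {#2, #6, #7}
  C: {#2, #3, #4, #5}
  D: {#1, #3, #5}
  E: {#6}
No 2 sites suffice: every size-2 union leaves at least one demand point uncovered.
But {B, C, D} covers everything, so the minimum is 3.

3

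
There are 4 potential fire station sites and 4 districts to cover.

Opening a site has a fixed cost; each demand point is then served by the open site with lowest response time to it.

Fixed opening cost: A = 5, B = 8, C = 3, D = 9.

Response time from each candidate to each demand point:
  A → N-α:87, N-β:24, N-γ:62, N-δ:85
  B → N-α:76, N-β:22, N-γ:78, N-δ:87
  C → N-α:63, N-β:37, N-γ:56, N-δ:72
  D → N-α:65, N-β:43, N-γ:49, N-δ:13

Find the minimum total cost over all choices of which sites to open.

Open {A, D}: assign each demand point to its cheapest open site.
  N-α→D 65, N-β→A 24, N-γ→D 49, N-δ→D 13
  response time 151, fixed 14 → total 165.
Compare {B, D}: response time 149 + fixed 17 = 166.
Compare {A, C, D}: response time 149 + fixed 17 = 166.
Compare {B, C, D}: response time 147 + fixed 20 = 167.
All other subsets cost ≥ 166. Minimum total cost: 165.

165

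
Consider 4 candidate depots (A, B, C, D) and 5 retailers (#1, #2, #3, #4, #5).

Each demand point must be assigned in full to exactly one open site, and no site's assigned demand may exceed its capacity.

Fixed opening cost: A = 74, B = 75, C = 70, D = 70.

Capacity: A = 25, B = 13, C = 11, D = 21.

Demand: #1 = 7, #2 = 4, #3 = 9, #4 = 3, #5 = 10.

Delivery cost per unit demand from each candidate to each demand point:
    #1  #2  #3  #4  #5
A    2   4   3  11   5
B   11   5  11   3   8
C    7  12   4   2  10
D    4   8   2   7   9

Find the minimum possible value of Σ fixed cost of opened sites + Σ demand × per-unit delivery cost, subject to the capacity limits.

Open {A, D}; cheapest assignment that respects the capacities:
  A (cap 25, load 21): #1, #2, #5 — cost 7×2 + 4×4 + 10×5 = 80
  D (cap 21, load 12): #3, #4 — cost 9×2 + 3×7 = 39
  Shipping 119, fixed 144 → total 263.
  Any other capacity-feasible assignment to {A, D} ships for at least 119.
Compare {A, C}: its best feasible assignment gives total 292.
Compare {A, B}: its best feasible assignment gives total 295.
Every other set of open sites that can feasibly serve all demand totals ≥ 292 even under its best assignment. Minimum: 263.

263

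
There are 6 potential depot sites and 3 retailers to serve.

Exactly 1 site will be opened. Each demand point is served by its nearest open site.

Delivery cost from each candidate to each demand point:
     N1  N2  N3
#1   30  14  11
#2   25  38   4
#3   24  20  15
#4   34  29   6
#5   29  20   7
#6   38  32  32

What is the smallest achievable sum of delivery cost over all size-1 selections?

Open {#1}.
  N1→#1 30, N2→#1 14, N3→#1 11  ⇒ total 55.
Compare {#5}: total 56.
Compare {#3}: total 59.
No size-1 selection does better; minimum is 55.

55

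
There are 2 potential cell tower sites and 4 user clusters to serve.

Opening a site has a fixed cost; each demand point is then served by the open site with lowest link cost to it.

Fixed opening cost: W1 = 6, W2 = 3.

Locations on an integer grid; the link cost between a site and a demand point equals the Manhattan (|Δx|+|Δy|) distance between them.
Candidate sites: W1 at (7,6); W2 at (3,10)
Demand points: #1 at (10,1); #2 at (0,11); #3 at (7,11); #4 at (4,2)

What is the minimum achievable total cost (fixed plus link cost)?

Open {W1, W2}: assign each demand point to its cheapest open site.
  #1→W1 8, #2→W2 4, #3→W1 5, #4→W1 7
  link cost 24, fixed 9 → total 33.
Compare {W2}: link cost 34 + fixed 3 = 37.
Compare {W1}: link cost 32 + fixed 6 = 38.

33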